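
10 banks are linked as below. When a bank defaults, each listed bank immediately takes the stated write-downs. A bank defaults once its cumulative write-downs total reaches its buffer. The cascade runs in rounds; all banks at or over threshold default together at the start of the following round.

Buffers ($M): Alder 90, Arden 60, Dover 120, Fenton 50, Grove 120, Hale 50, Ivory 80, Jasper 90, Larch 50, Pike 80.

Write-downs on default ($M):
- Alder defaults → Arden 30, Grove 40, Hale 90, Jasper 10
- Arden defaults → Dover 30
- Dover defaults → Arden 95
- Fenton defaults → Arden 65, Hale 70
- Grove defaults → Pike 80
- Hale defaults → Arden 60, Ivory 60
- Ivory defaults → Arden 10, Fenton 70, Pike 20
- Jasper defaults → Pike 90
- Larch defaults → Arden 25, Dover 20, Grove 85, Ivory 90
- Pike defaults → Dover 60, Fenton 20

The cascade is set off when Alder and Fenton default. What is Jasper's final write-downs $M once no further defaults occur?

10

Round 1 — Alder, Fenton default (initial).
  Arden: +30+65 → 95 ≥ 60
  Grove: +40 → 40 < 120
  Hale: +90+70 → 160 ≥ 50
  Jasper: +10 → 10 < 90
Round 2 — Arden, Hale default.
  Dover: +30 → 30 < 120
  Ivory: +60 → 60 < 80
No further defaults.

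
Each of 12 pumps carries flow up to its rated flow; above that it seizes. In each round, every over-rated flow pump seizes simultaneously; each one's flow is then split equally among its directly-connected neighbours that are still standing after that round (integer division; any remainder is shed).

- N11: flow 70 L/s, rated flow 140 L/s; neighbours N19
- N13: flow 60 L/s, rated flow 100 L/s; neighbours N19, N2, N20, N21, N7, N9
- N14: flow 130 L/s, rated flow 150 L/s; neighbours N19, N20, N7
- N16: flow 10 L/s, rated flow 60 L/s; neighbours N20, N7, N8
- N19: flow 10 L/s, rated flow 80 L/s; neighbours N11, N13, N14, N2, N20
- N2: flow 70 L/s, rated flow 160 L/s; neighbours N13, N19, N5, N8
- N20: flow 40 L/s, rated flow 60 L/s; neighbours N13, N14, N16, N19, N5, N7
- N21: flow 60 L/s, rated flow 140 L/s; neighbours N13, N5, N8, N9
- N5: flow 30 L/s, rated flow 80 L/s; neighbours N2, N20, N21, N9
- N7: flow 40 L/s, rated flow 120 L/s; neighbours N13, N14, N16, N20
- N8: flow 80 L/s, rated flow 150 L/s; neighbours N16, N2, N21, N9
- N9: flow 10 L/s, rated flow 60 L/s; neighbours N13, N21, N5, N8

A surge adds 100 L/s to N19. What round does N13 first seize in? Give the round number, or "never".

4

Round 1 — N19 at 110 > 80. N19 seizes.
  N19 sheds 110 L/s to N11, N13, N14, N2, N20: 22 each.
    N11: 70+22 = 92 ≤ 140
    N13: 60+22 = 82 ≤ 100
    N14: 130+22 = 152 > 150
    N2: 70+22 = 92 ≤ 160
    N20: 40+22 = 62 > 60
Round 2 — N14, N20 seize.
  N14 sheds 152 L/s to N7: 152 each.
    N7: 40+152 = 192 > 120
  N20 sheds 62 L/s to N13, N16, N5, N7: 15 each (2 lost).
    N13: 82+15 = 97 ≤ 100
    N16: 10+15 = 25 ≤ 60
    N5: 30+15 = 45 ≤ 80
    N7: 192+15 = 207 > 120
Round 3 — N7 seizes.
  N7 sheds 207 L/s to N13, N16: 103 each (1 lost).
    N13: 97+103 = 200 > 100
    N16: 25+103 = 128 > 60
Round 4 — N13, N16 seize.
  N13 sheds 200 L/s to N2, N21, N9: 66 each (2 lost).
    N2: 92+66 = 158 ≤ 160
    N21: 60+66 = 126 ≤ 140
    N9: 10+66 = 76 > 60
  N16 sheds 128 L/s to N8: 128 each.
    N8: 80+128 = 208 > 150
Round 5 — N8, N9 seize.
  N8 sheds 208 L/s to N2, N21: 104 each.
    N2: 158+104 = 262 > 160
    N21: 126+104 = 230 > 140
  N9 sheds 76 L/s to N21, N5: 38 each.
    N21: 230+38 = 268 > 140
    N5: 45+38 = 83 > 80
Round 6 — N2, N21, N5 seize.
  N2 sheds 262 L/s: no online neighbours, lost.
  N21 sheds 268 L/s: no online neighbours, lost.
  N5 sheds 83 L/s: no online neighbours, lost.
No further seizures.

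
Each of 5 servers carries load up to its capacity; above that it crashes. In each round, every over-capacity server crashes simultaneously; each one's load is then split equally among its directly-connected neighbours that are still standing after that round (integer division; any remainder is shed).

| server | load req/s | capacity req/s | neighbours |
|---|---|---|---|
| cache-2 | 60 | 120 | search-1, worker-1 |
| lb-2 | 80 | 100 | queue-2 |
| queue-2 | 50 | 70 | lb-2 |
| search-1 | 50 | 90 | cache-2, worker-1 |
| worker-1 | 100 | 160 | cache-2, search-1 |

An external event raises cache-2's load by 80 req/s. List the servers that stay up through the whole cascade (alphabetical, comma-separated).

lb-2, queue-2

Round 1 — cache-2 at 140 > 120. cache-2 crashes.
  cache-2 sheds 140 req/s to search-1, worker-1: 70 each.
    search-1: 50+70 = 120 > 90
    worker-1: 100+70 = 170 > 160
Round 2 — search-1, worker-1 crash.
  search-1 sheds 120 req/s: no online neighbours, lost.
  worker-1 sheds 170 req/s: no online neighbours, lost.
No further crashes.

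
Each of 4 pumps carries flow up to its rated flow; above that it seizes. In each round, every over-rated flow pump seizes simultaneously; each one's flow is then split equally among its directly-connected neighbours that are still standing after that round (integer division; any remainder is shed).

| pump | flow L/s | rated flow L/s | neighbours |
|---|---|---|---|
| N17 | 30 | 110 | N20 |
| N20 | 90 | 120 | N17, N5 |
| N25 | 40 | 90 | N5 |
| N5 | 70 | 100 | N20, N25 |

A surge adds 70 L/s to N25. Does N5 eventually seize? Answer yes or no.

yes

Round 1 — N25 at 110 > 90. N25 seizes.
  N25 sheds 110 L/s to N5: 110 each.
    N5: 70+110 = 180 > 100
Round 2 — N5 seizes.
  N5 sheds 180 L/s to N20: 180 each.
    N20: 90+180 = 270 > 120
Round 3 — N20 seizes.
  N20 sheds 270 L/s to N17: 270 each.
    N17: 30+270 = 300 > 110
Round 4 — N17 seizes.
  N17 sheds 300 L/s: no online neighbours, lost.
No further seizures.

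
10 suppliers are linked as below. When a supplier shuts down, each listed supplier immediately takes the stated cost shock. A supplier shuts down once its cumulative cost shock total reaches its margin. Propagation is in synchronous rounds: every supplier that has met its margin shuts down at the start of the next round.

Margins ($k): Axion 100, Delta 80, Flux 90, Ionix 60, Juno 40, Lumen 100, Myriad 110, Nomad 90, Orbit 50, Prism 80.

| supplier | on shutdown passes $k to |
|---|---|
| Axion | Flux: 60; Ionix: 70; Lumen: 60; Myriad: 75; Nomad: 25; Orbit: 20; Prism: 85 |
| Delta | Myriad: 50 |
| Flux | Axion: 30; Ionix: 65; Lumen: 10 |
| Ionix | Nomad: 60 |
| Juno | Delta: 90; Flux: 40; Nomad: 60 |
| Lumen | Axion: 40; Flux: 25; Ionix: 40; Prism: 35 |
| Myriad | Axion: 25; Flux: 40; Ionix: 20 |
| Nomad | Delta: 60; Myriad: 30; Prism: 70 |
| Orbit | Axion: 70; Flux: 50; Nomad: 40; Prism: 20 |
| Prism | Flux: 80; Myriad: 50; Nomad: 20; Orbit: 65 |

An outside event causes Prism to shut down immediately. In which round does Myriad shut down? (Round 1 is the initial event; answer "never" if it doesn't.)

Round 1 — Prism shuts down (initial).
  Flux: +80 → 80 < 90
  Myriad: +50 → 50 < 110
  Nomad: +20 → 20 < 90
  Orbit: +65 → 65 ≥ 50
Round 2 — Orbit shuts down.
  Axion: +70 → 70 < 100
  Flux: +50 → 130 ≥ 90
  Nomad: +40 → 60 < 90
Round 3 — Flux shuts down.
  Axion: +30 → 100 ≥ 100
  Ionix: +65 → 65 ≥ 60
  Lumen: +10 → 10 < 100
Round 4 — Axion, Ionix shut down.
  Lumen: +60 → 70 < 100
  Myriad: +75 → 125 ≥ 110
  Nomad: +25+60 → 145 ≥ 90
Round 5 — Myriad, Nomad shut down.
  Delta: +60 → 60 < 80
No further shutdowns.

5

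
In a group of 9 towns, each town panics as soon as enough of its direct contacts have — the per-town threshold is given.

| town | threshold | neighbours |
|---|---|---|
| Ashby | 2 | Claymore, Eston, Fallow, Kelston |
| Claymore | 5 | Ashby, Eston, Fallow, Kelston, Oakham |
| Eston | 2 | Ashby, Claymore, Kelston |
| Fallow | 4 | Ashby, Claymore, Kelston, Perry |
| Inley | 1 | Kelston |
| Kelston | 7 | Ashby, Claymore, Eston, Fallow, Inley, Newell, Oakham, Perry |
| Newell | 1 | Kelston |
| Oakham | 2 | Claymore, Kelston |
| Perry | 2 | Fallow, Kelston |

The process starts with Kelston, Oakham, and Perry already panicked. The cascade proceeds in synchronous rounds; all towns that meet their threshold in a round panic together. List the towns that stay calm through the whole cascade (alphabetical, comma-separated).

Ashby, Claymore, Eston, Fallow

Round 1 — Kelston, Oakham, Perry panic (initial).
Round 2 — checking thresholds:
  Ashby: 1 of 4 neighbours < 2, not yet.
  Claymore: 2 of 5 neighbours < 5, not yet.
  Eston: 1 of 3 neighbours < 2, not yet.
  Fallow: 2 of 4 neighbours < 4, not yet.
  Inley: 1 of 1 neighbours ≥ 1, panics.
  Newell: 1 of 1 neighbours ≥ 1, panics.
Round 3 — no new panics; cascade stops.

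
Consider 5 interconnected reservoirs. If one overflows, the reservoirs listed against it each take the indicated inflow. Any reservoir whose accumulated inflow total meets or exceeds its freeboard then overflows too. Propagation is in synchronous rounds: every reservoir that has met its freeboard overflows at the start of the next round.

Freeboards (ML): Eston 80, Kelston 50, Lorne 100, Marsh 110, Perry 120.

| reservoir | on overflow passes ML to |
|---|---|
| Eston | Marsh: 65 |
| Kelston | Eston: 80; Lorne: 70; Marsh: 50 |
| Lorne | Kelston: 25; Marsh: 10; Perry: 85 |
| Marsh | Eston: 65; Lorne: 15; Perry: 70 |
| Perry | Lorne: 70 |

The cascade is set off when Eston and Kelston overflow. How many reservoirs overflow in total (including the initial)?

Round 1 — Eston, Kelston overflow (initial).
  Lorne: +70 → 70 < 100
  Marsh: +65+50 → 115 ≥ 110
Round 2 — Marsh overflows.
  Lorne: +15 → 85 < 100
  Perry: +70 → 70 < 120
No further overflows.

3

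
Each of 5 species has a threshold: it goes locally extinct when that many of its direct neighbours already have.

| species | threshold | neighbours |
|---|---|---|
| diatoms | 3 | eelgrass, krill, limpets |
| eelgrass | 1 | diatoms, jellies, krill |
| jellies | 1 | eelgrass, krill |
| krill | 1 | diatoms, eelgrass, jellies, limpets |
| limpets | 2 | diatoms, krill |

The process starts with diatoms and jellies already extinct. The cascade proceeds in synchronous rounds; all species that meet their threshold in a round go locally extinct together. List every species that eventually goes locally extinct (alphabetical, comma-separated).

Round 1 — diatoms, jellies go locally extinct (initial).
Round 2 — checking thresholds:
  eelgrass: 2 of 3 neighbours ≥ 1, goes locally extinct.
  krill: 2 of 4 neighbours ≥ 1, goes locally extinct.
  limpets: 1 of 2 neighbours < 2, not yet.
Round 3 — checking thresholds:
  limpets: 2 of 2 neighbours ≥ 2, goes locally extinct.
Round 4 — no new extinctions; cascade stops.

diatoms, eelgrass, jellies, krill, limpets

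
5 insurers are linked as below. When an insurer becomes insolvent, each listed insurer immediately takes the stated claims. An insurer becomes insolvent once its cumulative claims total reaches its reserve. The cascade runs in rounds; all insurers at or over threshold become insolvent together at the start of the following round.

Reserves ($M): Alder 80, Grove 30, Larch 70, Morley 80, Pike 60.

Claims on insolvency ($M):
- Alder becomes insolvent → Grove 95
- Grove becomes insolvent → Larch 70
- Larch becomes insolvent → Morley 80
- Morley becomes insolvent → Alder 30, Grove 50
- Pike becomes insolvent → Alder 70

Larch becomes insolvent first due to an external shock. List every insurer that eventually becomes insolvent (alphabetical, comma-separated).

Grove, Larch, Morley

Round 1 — Larch becomes insolvent (initial).
  Morley: +80 → 80 ≥ 80
Round 2 — Morley becomes insolvent.
  Alder: +30 → 30 < 80
  Grove: +50 → 50 ≥ 30
Round 3 — Grove becomes insolvent.
No further insolvencies.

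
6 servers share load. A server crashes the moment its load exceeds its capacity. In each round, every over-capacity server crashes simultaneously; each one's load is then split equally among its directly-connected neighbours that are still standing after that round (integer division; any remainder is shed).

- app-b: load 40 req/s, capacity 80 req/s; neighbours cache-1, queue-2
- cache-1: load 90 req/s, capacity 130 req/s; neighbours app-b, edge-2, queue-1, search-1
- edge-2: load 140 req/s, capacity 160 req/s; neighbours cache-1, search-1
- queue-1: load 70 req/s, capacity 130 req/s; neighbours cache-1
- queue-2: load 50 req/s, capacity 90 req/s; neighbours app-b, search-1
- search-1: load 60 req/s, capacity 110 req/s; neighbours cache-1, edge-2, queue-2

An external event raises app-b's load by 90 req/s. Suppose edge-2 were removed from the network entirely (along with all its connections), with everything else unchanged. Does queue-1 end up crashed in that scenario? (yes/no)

yes

With edge-2 removed:
Round 1 — app-b at 130 > 80. app-b crashes.
  app-b sheds 130 req/s to cache-1, queue-2: 65 each.
    cache-1: 90+65 = 155 > 130
    queue-2: 50+65 = 115 > 90
Round 2 — cache-1, queue-2 crash.
  cache-1 sheds 155 req/s to queue-1, search-1: 77 each (1 lost).
    queue-1: 70+77 = 147 > 130
    search-1: 60+77 = 137 > 110
  queue-2 sheds 115 req/s to search-1: 115 each.
    search-1: 137+115 = 252 > 110
Round 3 — queue-1, search-1 crash.
  queue-1 sheds 147 req/s: no online neighbours, lost.
  search-1 sheds 252 req/s: no online neighbours, lost.
No further crashes.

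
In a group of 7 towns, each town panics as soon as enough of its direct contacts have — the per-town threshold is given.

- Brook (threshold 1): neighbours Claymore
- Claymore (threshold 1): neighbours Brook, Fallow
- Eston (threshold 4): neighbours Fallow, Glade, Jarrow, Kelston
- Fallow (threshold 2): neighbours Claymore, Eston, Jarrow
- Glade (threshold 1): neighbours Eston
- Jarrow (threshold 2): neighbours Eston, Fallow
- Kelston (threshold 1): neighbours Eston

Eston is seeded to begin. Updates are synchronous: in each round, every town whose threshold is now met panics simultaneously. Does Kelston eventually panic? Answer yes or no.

yes

Round 1 — Eston panics (initial).
Round 2 — checking thresholds:
  Fallow: 1 of 3 neighbours < 2, holds.
  Glade: 1 of 1 neighbours ≥ 1, panics.
  Jarrow: 1 of 2 neighbours < 2, holds.
  Kelston: 1 of 1 neighbours ≥ 1, panics.
Round 3 — no new panics; cascade stops.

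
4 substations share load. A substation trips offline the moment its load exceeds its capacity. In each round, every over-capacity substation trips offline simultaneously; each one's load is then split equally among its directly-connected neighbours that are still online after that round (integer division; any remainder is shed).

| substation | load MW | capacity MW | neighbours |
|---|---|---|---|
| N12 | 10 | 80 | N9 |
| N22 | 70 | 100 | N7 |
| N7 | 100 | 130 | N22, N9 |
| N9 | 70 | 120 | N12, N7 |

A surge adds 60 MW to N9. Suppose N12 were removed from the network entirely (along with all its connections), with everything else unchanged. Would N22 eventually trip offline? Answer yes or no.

With N12 removed:
Round 1 — N9 at 130 > 120. N9 trips offline.
  N9 sheds 130 MW to N7: 130 each.
    N7: 100+130 = 230 > 130
Round 2 — N7 trips offline.
  N7 sheds 230 MW to N22: 230 each.
    N22: 70+230 = 300 > 100
Round 3 — N22 trips offline.
  N22 sheds 300 MW: no online neighbours, lost.
No further trips.

yes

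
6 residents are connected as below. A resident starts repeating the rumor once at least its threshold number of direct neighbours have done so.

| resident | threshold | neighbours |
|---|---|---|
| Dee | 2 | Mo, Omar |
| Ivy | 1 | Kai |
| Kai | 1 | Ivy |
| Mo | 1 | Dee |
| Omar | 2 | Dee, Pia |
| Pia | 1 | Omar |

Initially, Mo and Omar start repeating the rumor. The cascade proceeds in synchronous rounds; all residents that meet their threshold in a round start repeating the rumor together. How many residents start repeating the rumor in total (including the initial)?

4

Round 1 — Mo, Omar start repeating the rumor (initial).
Round 2 — checking thresholds:
  Dee: 2 of 2 neighbours ≥ 2, starts repeating the rumor.
  Pia: 1 of 1 neighbours ≥ 1, starts repeating the rumor.
Round 3 — no new spreads; cascade stops.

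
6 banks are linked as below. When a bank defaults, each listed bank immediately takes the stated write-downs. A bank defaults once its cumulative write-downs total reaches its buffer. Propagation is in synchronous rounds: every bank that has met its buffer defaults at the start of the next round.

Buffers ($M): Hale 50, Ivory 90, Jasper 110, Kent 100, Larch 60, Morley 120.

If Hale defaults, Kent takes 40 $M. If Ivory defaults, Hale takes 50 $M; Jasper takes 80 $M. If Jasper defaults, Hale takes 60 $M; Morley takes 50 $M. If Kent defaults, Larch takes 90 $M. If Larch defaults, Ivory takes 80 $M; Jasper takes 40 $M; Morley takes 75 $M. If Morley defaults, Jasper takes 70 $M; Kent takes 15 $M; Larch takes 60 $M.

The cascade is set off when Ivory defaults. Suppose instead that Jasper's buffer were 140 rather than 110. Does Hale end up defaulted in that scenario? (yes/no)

With Jasper's buffer at 140:
Round 1 — Ivory defaults (initial).
  Hale: +50 → 50 ≥ 50
  Jasper: +80 → 80 < 140
Round 2 — Hale defaults.
  Kent: +40 → 40 < 100
No further defaults.

yes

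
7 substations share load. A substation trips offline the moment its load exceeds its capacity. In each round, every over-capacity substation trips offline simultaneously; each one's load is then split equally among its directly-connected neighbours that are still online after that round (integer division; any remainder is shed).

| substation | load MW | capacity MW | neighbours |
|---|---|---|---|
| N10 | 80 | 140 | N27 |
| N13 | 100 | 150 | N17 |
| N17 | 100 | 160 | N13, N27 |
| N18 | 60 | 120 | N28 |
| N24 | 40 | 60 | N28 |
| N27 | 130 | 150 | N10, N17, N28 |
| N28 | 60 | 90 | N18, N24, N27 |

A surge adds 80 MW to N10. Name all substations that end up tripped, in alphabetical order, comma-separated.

N10, N13, N17, N18, N24, N27, N28

Round 1 — N10 at 160 > 140. N10 trips offline.
  N10 sheds 160 MW to N27: 160 each.
    N27: 130+160 = 290 > 150
Round 2 — N27 trips offline.
  N27 sheds 290 MW to N17, N28: 145 each.
    N17: 100+145 = 245 > 160
    N28: 60+145 = 205 > 90
Round 3 — N17, N28 trip offline.
  N17 sheds 245 MW to N13: 245 each.
    N13: 100+245 = 345 > 150
  N28 sheds 205 MW to N18, N24: 102 each (1 lost).
    N18: 60+102 = 162 > 120
    N24: 40+102 = 142 > 60
Round 4 — N13, N18, N24 trip offline.
  N13 sheds 345 MW: no online neighbours, lost.
  N18 sheds 162 MW: no online neighbours, lost.
  N24 sheds 142 MW: no online neighbours, lost.
No further trips.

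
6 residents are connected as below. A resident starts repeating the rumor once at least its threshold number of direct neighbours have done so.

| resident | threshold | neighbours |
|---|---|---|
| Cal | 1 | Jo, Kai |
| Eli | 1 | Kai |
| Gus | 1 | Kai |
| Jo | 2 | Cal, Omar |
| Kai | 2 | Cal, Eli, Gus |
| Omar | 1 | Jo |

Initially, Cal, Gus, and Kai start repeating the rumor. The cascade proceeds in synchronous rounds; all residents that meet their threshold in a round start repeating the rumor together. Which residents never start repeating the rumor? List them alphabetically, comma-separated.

Round 1 — Cal, Gus, Kai start repeating the rumor (initial).
Round 2 — checking thresholds:
  Eli: 1 of 1 neighbours ≥ 1, starts repeating the rumor.
  Jo: 1 of 2 neighbours < 2, below threshold.
Round 3 — no new spreads; cascade stops.

Jo, Omar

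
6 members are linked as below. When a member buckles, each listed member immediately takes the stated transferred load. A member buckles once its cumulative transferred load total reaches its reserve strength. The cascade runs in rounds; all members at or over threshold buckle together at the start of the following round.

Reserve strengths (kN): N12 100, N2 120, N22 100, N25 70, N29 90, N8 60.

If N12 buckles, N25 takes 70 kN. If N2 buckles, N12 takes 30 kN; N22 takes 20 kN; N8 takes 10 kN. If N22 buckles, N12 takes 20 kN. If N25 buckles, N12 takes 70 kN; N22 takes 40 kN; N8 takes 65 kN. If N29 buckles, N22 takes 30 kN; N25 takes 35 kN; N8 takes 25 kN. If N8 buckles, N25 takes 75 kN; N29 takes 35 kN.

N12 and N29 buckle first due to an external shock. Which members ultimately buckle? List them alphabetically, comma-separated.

Round 1 — N12, N29 buckle (initial).
  N22: +30 → 30 < 100
  N25: +70+35 → 105 ≥ 70
  N8: +25 → 25 < 60
Round 2 — N25 buckles.
  N22: +40 → 70 < 100
  N8: +65 → 90 ≥ 60
Round 3 — N8 buckles.
No further bucklings.

N12, N25, N29, N8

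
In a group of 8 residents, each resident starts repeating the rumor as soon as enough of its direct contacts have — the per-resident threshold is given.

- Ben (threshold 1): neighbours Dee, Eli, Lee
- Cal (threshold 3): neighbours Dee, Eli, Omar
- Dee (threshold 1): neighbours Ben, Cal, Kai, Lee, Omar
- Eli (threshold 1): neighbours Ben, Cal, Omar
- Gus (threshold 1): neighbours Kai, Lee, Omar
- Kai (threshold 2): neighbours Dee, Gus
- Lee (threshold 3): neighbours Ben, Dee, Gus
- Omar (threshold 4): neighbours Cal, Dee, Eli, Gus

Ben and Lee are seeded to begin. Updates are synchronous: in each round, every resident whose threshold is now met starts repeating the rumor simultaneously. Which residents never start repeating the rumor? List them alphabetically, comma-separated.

Round 1 — Ben, Lee start repeating the rumor (initial).
Round 2 — checking thresholds:
  Dee: 2 of 5 neighbours ≥ 1, starts repeating the rumor.
  Eli: 1 of 3 neighbours ≥ 1, starts repeating the rumor.
  Gus: 1 of 3 neighbours ≥ 1, starts repeating the rumor.
Round 3 — checking thresholds:
  Cal: 2 of 3 neighbours < 3, not yet.
  Kai: 2 of 2 neighbours ≥ 2, starts repeating the rumor.
  Omar: 3 of 4 neighbours < 4, not yet.
Round 4 — no new spreads; cascade stops.

Cal, Omar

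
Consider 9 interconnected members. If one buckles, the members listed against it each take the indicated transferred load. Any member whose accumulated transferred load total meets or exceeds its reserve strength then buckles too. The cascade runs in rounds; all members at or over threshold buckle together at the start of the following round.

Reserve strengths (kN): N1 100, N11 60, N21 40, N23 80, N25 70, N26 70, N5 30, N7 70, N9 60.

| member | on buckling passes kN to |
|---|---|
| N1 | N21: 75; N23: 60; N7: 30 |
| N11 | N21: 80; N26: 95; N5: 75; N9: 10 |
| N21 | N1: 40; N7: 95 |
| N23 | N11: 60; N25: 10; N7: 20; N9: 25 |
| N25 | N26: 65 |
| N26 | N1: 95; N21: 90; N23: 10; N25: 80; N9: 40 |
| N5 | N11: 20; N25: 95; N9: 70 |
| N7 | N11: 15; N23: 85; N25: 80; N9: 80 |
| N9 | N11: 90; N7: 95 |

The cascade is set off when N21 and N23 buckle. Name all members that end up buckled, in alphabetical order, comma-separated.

N1, N11, N21, N23, N25, N26, N5, N7, N9

Round 1 — N21, N23 buckle (initial).
  N1: +40 → 40 < 100
  N11: +60 → 60 ≥ 60
  N25: +10 → 10 < 70
  N7: +95+20 → 115 ≥ 70
  N9: +25 → 25 < 60
Round 2 — N11, N7 buckle.
  N25: +80 → 90 ≥ 70
  N26: +95 → 95 ≥ 70
  N5: +75 → 75 ≥ 30
  N9: +10+80 → 115 ≥ 60
Round 3 — N25, N26, N5, N9 buckle.
  N1: +95 → 135 ≥ 100
Round 4 — N1 buckles.
No further bucklings.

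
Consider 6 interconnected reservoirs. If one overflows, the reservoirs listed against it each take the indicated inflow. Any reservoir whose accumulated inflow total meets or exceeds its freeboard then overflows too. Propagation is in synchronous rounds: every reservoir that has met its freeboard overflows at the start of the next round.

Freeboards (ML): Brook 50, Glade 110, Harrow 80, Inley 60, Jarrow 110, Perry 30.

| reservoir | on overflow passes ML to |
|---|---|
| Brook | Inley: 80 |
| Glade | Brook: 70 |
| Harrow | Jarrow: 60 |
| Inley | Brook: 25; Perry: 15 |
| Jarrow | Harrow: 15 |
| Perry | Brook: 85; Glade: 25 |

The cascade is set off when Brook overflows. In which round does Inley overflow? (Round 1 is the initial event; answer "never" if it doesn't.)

Round 1 — Brook overflows (initial).
  Inley: +80 → 80 ≥ 60
Round 2 — Inley overflows.
  Perry: +15 → 15 < 30
No further overflows.

2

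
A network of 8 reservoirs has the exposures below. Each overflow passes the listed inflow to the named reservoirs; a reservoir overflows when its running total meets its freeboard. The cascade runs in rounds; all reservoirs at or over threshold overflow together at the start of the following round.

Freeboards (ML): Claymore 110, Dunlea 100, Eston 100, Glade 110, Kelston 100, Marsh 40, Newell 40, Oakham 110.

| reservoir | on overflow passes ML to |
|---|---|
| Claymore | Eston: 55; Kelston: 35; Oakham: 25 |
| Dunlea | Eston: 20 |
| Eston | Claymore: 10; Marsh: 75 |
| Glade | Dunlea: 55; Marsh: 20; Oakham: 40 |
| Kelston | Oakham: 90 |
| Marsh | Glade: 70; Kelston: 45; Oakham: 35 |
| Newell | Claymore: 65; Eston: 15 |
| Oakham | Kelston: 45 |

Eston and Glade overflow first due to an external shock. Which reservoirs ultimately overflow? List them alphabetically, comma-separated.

Round 1 — Eston, Glade overflow (initial).
  Claymore: +10 → 10 < 110
  Dunlea: +55 → 55 < 100
  Marsh: +75+20 → 95 ≥ 40
  Oakham: +40 → 40 < 110
Round 2 — Marsh overflows.
  Kelston: +45 → 45 < 100
  Oakham: +35 → 75 < 110
No further overflows.

Eston, Glade, Marsh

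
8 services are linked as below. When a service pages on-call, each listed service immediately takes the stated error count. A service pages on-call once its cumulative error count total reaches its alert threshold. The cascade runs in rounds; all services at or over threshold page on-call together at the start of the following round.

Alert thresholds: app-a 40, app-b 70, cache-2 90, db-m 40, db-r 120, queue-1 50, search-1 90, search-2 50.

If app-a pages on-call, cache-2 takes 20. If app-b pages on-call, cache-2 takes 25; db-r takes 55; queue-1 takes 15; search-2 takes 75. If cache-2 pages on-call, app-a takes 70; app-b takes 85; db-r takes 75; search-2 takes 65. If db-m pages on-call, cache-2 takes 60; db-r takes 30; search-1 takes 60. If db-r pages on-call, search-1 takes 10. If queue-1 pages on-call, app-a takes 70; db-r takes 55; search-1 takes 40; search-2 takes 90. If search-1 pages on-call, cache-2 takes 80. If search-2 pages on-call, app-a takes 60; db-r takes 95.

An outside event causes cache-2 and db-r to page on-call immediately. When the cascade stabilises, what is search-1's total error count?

Round 1 — cache-2, db-r page on-call (initial).
  app-a: +70 → 70 ≥ 40
  app-b: +85 → 85 ≥ 70
  search-1: +10 → 10 < 90
  search-2: +65 → 65 ≥ 50
Round 2 — app-a, app-b, search-2 page on-call.
  queue-1: +15 → 15 < 50
No further pages.

10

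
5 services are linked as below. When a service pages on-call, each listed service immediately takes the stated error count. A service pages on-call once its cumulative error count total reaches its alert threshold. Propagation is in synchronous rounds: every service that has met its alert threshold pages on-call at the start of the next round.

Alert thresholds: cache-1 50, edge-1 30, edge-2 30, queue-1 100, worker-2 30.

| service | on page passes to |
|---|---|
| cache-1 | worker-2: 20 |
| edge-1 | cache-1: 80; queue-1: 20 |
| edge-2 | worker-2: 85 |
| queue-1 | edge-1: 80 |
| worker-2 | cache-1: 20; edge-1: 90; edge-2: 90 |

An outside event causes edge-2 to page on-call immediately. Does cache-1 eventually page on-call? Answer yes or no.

Round 1 — edge-2 pages on-call (initial).
  worker-2: +85 → 85 ≥ 30
Round 2 — worker-2 pages on-call.
  cache-1: +20 → 20 < 50
  edge-1: +90 → 90 ≥ 30
Round 3 — edge-1 pages on-call.
  cache-1: +80 → 100 ≥ 50
  queue-1: +20 → 20 < 100
Round 4 — cache-1 pages on-call.
No further pages.

yes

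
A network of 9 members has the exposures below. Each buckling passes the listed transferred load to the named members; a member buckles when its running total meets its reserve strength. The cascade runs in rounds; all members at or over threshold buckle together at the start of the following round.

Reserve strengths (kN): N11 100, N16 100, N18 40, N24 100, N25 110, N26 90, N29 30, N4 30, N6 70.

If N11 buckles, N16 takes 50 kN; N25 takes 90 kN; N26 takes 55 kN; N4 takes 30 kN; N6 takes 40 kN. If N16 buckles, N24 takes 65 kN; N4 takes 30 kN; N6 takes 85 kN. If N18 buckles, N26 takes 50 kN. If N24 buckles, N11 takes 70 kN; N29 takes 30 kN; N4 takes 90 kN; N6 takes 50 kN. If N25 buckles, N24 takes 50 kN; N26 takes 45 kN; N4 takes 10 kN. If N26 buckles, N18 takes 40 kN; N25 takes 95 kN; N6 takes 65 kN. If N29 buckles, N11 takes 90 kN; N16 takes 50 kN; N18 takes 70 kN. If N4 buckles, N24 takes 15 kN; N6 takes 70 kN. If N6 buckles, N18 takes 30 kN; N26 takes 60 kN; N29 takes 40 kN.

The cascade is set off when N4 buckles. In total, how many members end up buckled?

5

Round 1 — N4 buckles (initial).
  N24: +15 → 15 < 100
  N6: +70 → 70 ≥ 70
Round 2 — N6 buckles.
  N18: +30 → 30 < 40
  N26: +60 → 60 < 90
  N29: +40 → 40 ≥ 30
Round 3 — N29 buckles.
  N11: +90 → 90 < 100
  N16: +50 → 50 < 100
  N18: +70 → 100 ≥ 40
Round 4 — N18 buckles.
  N26: +50 → 110 ≥ 90
Round 5 — N26 buckles.
  N25: +95 → 95 < 110
No further bucklings.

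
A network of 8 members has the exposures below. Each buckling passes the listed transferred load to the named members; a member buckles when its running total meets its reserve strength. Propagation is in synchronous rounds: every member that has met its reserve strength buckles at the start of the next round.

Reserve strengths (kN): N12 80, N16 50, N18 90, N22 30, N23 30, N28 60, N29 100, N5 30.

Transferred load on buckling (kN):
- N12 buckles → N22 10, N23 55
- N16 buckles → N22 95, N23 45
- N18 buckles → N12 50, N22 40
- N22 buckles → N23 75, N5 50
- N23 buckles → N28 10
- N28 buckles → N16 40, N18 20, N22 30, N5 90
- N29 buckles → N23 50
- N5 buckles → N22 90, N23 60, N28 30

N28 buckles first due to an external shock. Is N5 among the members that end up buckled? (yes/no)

Round 1 — N28 buckles (initial).
  N16: +40 → 40 < 50
  N18: +20 → 20 < 90
  N22: +30 → 30 ≥ 30
  N5: +90 → 90 ≥ 30
Round 2 — N22, N5 buckle.
  N23: +75+60 → 135 ≥ 30
Round 3 — N23 buckles.
No further bucklings.

yes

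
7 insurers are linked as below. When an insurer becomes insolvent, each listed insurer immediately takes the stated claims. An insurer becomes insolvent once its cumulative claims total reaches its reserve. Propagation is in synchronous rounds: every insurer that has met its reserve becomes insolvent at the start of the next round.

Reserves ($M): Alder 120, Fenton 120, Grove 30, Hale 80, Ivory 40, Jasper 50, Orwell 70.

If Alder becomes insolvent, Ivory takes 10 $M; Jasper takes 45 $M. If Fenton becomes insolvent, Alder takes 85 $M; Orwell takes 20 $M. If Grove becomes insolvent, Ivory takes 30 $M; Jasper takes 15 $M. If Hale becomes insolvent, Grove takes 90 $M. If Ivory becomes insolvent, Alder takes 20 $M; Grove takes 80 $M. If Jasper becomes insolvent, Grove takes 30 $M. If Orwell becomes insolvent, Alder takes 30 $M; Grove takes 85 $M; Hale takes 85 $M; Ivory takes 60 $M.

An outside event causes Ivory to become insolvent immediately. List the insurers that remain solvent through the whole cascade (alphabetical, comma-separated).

Alder, Fenton, Hale, Jasper, Orwell

Round 1 — Ivory becomes insolvent (initial).
  Alder: +20 → 20 < 120
  Grove: +80 → 80 ≥ 30
Round 2 — Grove becomes insolvent.
  Jasper: +15 → 15 < 50
No further insolvencies.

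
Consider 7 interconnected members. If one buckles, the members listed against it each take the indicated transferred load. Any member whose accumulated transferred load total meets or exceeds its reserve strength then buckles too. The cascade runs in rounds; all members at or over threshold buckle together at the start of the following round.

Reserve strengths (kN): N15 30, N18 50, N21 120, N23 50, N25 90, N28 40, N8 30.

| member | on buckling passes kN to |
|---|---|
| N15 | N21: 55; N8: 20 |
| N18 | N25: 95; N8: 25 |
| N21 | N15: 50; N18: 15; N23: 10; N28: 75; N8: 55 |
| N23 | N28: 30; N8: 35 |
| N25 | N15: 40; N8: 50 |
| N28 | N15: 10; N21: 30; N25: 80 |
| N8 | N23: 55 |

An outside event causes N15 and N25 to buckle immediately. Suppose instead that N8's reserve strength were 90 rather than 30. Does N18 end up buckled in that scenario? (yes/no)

With N8's reserve strength at 90:
Round 1 — N15, N25 buckle (initial).
  N21: +55 → 55 < 120
  N8: +20+50 → 70 < 90
No further bucklings.

no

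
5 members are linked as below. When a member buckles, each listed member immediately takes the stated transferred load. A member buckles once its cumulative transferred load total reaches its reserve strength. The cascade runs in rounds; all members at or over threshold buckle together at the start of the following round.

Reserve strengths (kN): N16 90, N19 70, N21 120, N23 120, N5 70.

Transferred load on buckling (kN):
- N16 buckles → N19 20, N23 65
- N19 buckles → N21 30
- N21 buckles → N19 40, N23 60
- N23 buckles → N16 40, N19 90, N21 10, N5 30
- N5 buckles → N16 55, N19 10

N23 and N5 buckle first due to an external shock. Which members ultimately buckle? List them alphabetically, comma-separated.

Round 1 — N23, N5 buckle (initial).
  N16: +40+55 → 95 ≥ 90
  N19: +90+10 → 100 ≥ 70
  N21: +10 → 10 < 120
Round 2 — N16, N19 buckle.
  N21: +30 → 40 < 120
No further bucklings.

N16, N19, N23, N5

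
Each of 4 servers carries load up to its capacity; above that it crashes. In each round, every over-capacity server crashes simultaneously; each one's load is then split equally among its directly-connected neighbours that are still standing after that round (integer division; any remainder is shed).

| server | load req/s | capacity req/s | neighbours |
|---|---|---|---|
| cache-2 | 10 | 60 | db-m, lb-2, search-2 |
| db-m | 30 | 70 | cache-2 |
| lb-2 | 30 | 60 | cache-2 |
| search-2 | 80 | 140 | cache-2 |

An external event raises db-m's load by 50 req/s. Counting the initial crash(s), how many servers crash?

3

Round 1 — db-m at 80 > 70. db-m crashes.
  db-m sheds 80 req/s to cache-2: 80 each.
    cache-2: 10+80 = 90 > 60
Round 2 — cache-2 crashes.
  cache-2 sheds 90 req/s to lb-2, search-2: 45 each.
    lb-2: 30+45 = 75 > 60
    search-2: 80+45 = 125 ≤ 140
Round 3 — lb-2 crashes.
  lb-2 sheds 75 req/s: no online neighbours, lost.
No further crashes.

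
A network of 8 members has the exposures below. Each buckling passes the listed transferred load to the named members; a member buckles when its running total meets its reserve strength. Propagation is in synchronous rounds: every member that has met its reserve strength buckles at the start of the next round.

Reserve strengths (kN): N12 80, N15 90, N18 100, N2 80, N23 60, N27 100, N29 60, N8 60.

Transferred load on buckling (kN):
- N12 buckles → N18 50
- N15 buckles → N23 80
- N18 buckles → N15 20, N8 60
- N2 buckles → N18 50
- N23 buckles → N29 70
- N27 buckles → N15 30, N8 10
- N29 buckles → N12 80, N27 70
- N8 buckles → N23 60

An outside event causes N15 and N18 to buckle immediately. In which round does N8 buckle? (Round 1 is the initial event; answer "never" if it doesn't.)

Round 1 — N15, N18 buckle (initial).
  N23: +80 → 80 ≥ 60
  N8: +60 → 60 ≥ 60
Round 2 — N23, N8 buckle.
  N29: +70 → 70 ≥ 60
Round 3 — N29 buckles.
  N12: +80 → 80 ≥ 80
  N27: +70 → 70 < 100
Round 4 — N12 buckles.
No further bucklings.

2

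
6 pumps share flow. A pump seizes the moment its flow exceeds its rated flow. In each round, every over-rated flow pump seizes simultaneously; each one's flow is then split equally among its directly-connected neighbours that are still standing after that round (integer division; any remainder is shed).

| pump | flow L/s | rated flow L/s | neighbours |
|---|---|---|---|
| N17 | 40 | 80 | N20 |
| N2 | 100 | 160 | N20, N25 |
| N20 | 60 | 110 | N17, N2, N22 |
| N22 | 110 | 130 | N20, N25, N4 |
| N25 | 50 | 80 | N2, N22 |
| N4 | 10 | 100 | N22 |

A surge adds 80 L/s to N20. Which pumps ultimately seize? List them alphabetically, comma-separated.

Round 1 — N20 at 140 > 110. N20 seizes.
  N20 sheds 140 L/s to N17, N2, N22: 46 each (2 lost).
    N17: 40+46 = 86 > 80
    N2: 100+46 = 146 ≤ 160
    N22: 110+46 = 156 > 130
Round 2 — N17, N22 seize.
  N17 sheds 86 L/s: no online neighbours, lost.
  N22 sheds 156 L/s to N25, N4: 78 each.
    N25: 50+78 = 128 > 80
    N4: 10+78 = 88 ≤ 100
Round 3 — N25 seizes.
  N25 sheds 128 L/s to N2: 128 each.
    N2: 146+128 = 274 > 160
Round 4 — N2 seizes.
  N2 sheds 274 L/s: no online neighbours, lost.
No further seizures.

N17, N2, N20, N22, N25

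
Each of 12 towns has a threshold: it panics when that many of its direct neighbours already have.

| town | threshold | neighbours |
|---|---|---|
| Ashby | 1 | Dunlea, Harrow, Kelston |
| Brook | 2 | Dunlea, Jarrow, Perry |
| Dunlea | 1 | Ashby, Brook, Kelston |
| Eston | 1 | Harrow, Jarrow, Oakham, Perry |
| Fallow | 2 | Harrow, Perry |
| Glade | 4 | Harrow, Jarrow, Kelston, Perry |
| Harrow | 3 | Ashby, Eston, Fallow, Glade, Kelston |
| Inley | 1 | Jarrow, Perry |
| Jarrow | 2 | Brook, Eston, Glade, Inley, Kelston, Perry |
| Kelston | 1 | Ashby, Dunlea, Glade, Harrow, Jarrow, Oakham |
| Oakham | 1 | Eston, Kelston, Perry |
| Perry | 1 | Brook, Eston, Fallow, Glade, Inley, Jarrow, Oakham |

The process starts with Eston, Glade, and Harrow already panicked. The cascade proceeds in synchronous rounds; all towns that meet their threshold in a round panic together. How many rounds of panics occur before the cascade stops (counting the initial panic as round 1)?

3

Round 1 — Eston, Glade, Harrow panic (initial).
Round 2 — checking thresholds:
  Ashby: 1 of 3 neighbours ≥ 1, panics.
  Fallow: 1 of 2 neighbours < 2, holds.
  Jarrow: 2 of 6 neighbours ≥ 2, panics.
  Kelston: 2 of 6 neighbours ≥ 1, panics.
  Oakham: 1 of 3 neighbours ≥ 1, panics.
  Perry: 2 of 7 neighbours ≥ 1, panics.
Round 3 — checking thresholds:
  Brook: 2 of 3 neighbours ≥ 2, panics.
  Dunlea: 2 of 3 neighbours ≥ 1, panics.
  Fallow: 2 of 2 neighbours ≥ 2, panics.
  Inley: 2 of 2 neighbours ≥ 1, panics.
Round 4 — no new panics; cascade stops.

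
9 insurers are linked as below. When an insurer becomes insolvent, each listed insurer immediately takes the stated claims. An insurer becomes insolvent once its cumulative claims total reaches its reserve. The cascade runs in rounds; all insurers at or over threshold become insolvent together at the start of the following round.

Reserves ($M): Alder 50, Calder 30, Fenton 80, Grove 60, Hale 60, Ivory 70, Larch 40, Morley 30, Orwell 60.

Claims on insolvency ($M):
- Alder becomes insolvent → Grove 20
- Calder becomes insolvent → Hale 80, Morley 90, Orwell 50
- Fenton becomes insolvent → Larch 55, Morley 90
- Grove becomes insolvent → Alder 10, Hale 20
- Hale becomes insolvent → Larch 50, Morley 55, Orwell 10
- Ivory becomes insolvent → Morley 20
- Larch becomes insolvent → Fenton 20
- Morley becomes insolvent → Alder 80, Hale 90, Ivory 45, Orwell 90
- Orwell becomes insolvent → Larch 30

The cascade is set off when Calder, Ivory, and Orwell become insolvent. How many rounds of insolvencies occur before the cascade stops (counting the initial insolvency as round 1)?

3

Round 1 — Calder, Ivory, Orwell become insolvent (initial).
  Hale: +80 → 80 ≥ 60
  Larch: +30 → 30 < 40
  Morley: +90+20 → 110 ≥ 30
Round 2 — Hale, Morley become insolvent.
  Alder: +80 → 80 ≥ 50
  Larch: +50 → 80 ≥ 40
Round 3 — Alder, Larch become insolvent.
  Fenton: +20 → 20 < 80
  Grove: +20 → 20 < 60
No further insolvencies.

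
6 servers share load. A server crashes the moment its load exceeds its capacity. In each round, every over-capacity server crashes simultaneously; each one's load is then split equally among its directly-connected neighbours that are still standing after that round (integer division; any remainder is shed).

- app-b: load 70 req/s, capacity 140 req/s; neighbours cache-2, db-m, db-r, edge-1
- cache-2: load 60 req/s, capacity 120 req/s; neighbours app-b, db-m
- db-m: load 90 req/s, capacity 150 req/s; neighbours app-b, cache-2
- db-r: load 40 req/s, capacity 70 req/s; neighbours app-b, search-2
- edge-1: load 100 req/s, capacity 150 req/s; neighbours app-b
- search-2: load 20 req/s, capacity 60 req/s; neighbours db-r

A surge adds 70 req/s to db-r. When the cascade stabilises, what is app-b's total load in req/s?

125

Round 1 — db-r at 110 > 70. db-r crashes.
  db-r sheds 110 req/s to app-b, search-2: 55 each.
    app-b: 70+55 = 125 ≤ 140
    search-2: 20+55 = 75 > 60
Round 2 — search-2 crashes.
  search-2 sheds 75 req/s: no online neighbours, lost.
No further crashes.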